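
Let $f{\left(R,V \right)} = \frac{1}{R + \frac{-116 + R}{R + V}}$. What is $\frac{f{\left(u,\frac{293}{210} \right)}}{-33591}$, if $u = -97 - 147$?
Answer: $\frac{50947}{415032525588} \approx 1.2275 \cdot 10^{-7}$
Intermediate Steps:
$u = -244$ ($u = -97 - 147 = -244$)
$f{\left(R,V \right)} = \frac{1}{R + \frac{-116 + R}{R + V}}$
$\frac{f{\left(u,\frac{293}{210} \right)}}{-33591} = \frac{\frac{1}{-116 - 244 + \left(-244\right)^{2} - 244 \cdot \frac{293}{210}} \left(-244 + \frac{293}{210}\right)}{-33591} = \frac{-244 + 293 \cdot \frac{1}{210}}{-116 - 244 + 59536 - 244 \cdot 293 \cdot \frac{1}{210}} \left(- \frac{1}{33591}\right) = \frac{-244 + \frac{293}{210}}{-116 - 244 + 59536 - \frac{35746}{105}} \left(- \frac{1}{33591}\right) = \frac{1}{-116 - 244 + 59536 - \frac{35746}{105}} \left(- \frac{50947}{210}\right) \left(- \frac{1}{33591}\right) = \frac{1}{\frac{6177734}{105}} \left(- \frac{50947}{210}\right) \left(- \frac{1}{33591}\right) = \frac{105}{6177734} \left(- \frac{50947}{210}\right) \left(- \frac{1}{33591}\right) = \left(- \frac{50947}{12355468}\right) \left(- \frac{1}{33591}\right) = \frac{50947}{415032525588}$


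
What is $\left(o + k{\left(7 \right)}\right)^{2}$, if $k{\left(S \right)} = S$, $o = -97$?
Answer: $8100$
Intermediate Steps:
$\left(o + k{\left(7 \right)}\right)^{2} = \left(-97 + 7\right)^{2} = \left(-90\right)^{2} = 8100$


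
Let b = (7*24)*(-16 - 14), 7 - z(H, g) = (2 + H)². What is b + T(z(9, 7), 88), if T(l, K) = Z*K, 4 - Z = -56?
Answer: 240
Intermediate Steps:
Z = 60 (Z = 4 - 1*(-56) = 4 + 56 = 60)
z(H, g) = 7 - (2 + H)²
T(l, K) = 60*K
b = -5040 (b = 168*(-30) = -5040)
b + T(z(9, 7), 88) = -5040 + 60*88 = -5040 + 5280 = 240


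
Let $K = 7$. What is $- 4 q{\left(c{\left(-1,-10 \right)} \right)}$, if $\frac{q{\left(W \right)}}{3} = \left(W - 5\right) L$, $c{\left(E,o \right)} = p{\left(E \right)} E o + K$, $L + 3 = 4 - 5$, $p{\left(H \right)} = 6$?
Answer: $2976$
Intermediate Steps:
$L = -4$ ($L = -3 + \left(4 - 5\right) = -3 - 1 = -4$)
$c{\left(E,o \right)} = 7 + 6 E o$ ($c{\left(E,o \right)} = 6 E o + 7 = 7 + 6 E o$)
$q{\left(W \right)} = 60 - 12 W$ ($q{\left(W \right)} = 3 \left(W - 5\right) \left(-4\right) = 3 \left(-5 + W\right) \left(-4\right) = 3 \left(20 - 4 W\right) = 60 - 12 W$)
$- 4 q{\left(c{\left(-1,-10 \right)} \right)} = - 4 \left(60 - 12 \left(7 + 6 \left(-1\right) \left(-10\right)\right)\right) = - 4 \left(60 - 12 \left(7 + 60\right)\right) = - 4 \left(60 - 804\right) = \left(-4\right) \left(-744\right) = 2976$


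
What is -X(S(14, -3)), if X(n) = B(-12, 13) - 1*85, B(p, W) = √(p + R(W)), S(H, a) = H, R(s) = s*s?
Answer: 85 - √157 ≈ 72.470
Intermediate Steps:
R(s) = s²
B(p, W) = √(p + W²)
X(n) = -85 + √157 (X(n) = √(-12 + 13²) - 1*85 = √(-12 + 169) - 85 = √157 - 85 = -85 + √157)
-X(S(14, -3)) = -(-85 + √157) = 85 - √157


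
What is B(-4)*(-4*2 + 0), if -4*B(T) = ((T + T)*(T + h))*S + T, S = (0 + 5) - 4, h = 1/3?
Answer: 152/3 ≈ 50.667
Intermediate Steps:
h = ⅓ ≈ 0.33333
S = 1 (S = 5 - 4 = 1)
B(T) = -T/4 - T*(⅓ + T)/2 (B(T) = -(((T + T)*(T + ⅓))*1 + T)/4 = -(((2*T)*(⅓ + T))*1 + T)/4 = -((2*T*(⅓ + T))*1 + T)/4 = -(2*T*(⅓ + T) + T)/4 = -(T + 2*T*(⅓ + T))/4 = -T/4 - T*(⅓ + T)/2)
B(-4)*(-4*2 + 0) = (-1/12*(-4)*(5 + 6*(-4)))*(-4*2 + 0) = (-1/12*(-4)*(5 - 24))*(-8 + 0) = -1/12*(-4)*(-19)*(-8) = -19/3*(-8) = 152/3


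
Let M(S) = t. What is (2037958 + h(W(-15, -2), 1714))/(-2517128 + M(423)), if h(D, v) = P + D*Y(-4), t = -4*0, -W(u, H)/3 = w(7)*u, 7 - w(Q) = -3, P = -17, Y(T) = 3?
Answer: -2039291/2517128 ≈ -0.81017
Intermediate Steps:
w(Q) = 10 (w(Q) = 7 - 1*(-3) = 7 + 3 = 10)
W(u, H) = -30*u
t = 0
M(S) = 0
h(D, v) = -17 + 3*D (h(D, v) = -17 + D*3 = -17 + 3*D)
(2037958 + h(W(-15, -2), 1714))/(-2517128 + M(423)) = (2037958 + (-17 + 3*(-30*(-15))))/(-2517128 + 0) = (2037958 + (-17 + 3*450))/(-2517128) = (2037958 + (-17 + 1350))*(-1/2517128) = (2037958 + 1333)*(-1/2517128) = 2039291*(-1/2517128) = -2039291/2517128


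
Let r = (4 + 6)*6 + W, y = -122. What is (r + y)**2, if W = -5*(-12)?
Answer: 4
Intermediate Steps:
W = 60
r = 120 (r = (4 + 6)*6 + 60 = 10*6 + 60 = 60 + 60 = 120)
(r + y)**2 = (120 - 122)**2 = (-2)**2 = 4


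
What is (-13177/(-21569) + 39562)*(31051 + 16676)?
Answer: 40726687854285/21569 ≈ 1.8882e+9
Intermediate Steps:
(-13177/(-21569) + 39562)*(31051 + 16676) = (-13177*(-1/21569) + 39562)*47727 = (13177/21569 + 39562)*47727 = (853325955/21569)*47727 = 40726687854285/21569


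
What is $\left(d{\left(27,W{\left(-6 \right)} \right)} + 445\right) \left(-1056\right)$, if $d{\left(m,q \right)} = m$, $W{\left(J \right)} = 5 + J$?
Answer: $-498432$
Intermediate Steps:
$\left(d{\left(27,W{\left(-6 \right)} \right)} + 445\right) \left(-1056\right) = \left(27 + 445\right) \left(-1056\right) = 472 \left(-1056\right) = -498432$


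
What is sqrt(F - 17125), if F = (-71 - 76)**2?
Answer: 2*sqrt(1121) ≈ 66.963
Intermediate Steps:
F = 21609 (F = (-147)**2 = 21609)
sqrt(F - 17125) = sqrt(21609 - 17125) = sqrt(4484) = 2*sqrt(1121)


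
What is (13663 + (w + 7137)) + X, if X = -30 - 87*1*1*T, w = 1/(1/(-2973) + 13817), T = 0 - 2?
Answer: 860336378333/41077940 ≈ 20944.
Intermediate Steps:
T = -2
w = 2973/41077940 (w = 1/(-1/2973 + 13817) = 1/(41077940/2973) = 2973/41077940 ≈ 7.2375e-5)
X = 144 (X = -30 - 87*1*1*(-2) = -30 - 87*(-2) = -30 + 174 = 144)
(13663 + (w + 7137)) + X = (13663 + (2973/41077940 + 7137)) + 144 = (13663 + 293173260753/41077940) + 144 = 854421154973/41077940 + 144 = 860336378333/41077940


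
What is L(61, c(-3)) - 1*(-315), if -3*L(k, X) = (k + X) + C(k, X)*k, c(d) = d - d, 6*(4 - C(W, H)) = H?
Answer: 640/3 ≈ 213.33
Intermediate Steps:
C(W, H) = 4 - H/6
c(d) = 0
L(k, X) = -X/3 - k/3 - k*(4 - X/6)/3 (L(k, X) = -((k + X) + (4 - X/6)*k)/3 = -((X + k) + k*(4 - X/6))/3 = -(X + k + k*(4 - X/6))/3 = -X/3 - k/3 - k*(4 - X/6)/3)
L(61, c(-3)) - 1*(-315) = (-5/3*61 - 1/3*0 + (1/18)*0*61) - 1*(-315) = (-305/3 + 0 + 0) + 315 = -305/3 + 315 = 640/3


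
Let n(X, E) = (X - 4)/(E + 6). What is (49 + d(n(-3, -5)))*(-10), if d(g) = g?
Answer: -420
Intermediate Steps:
n(X, E) = (-4 + X)/(6 + E)
(49 + d(n(-3, -5)))*(-10) = (49 + (-4 - 3)/(6 - 5))*(-10) = (49 - 7/1)*(-10) = (49 + 1*(-7))*(-10) = (49 - 7)*(-10) = 42*(-10) = -420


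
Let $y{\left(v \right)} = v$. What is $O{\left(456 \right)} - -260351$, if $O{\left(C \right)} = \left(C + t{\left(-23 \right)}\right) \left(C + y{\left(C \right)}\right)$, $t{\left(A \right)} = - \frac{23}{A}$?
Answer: $677135$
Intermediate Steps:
$O{\left(C \right)} = 2 C \left(1 + C\right)$ ($O{\left(C \right)} = \left(C - \frac{23}{-23}\right) \left(C + C\right) = \left(C - -1\right) 2 C = \left(C + 1\right) 2 C = \left(1 + C\right) 2 C = 2 C \left(1 + C\right)$)
$O{\left(456 \right)} - -260351 = 2 \cdot 456 \left(1 + 456\right) - -260351 = 2 \cdot 456 \cdot 457 + 260351 = 416784 + 260351 = 677135$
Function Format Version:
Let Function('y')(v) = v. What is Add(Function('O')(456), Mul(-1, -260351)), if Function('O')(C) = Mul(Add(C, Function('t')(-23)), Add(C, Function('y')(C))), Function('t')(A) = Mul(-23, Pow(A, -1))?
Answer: 677135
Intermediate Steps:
Function('O')(C) = Mul(2, C, Add(1, C)) (Function('O')(C) = Mul(Add(C, Mul(-23, Pow(-23, -1))), Add(C, C)) = Mul(Add(C, Mul(-23, Rational(-1, 23))), Mul(2, C)) = Mul(Add(C, 1), Mul(2, C)) = Mul(Add(1, C), Mul(2, C)) = Mul(2, C, Add(1, C)))
Add(Function('O')(456), Mul(-1, -260351)) = Add(Mul(2, 456, Add(1, 456)), Mul(-1, -260351)) = Add(Mul(2, 456, 457), 260351) = Add(416784, 260351) = 677135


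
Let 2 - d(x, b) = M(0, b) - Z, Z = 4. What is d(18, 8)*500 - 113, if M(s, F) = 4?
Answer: 887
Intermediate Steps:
d(x, b) = 2 (d(x, b) = 2 - (4 - 1*4) = 2 - (4 - 4) = 2 - 1*0 = 2 + 0 = 2)
d(18, 8)*500 - 113 = 2*500 - 113 = 1000 - 113 = 887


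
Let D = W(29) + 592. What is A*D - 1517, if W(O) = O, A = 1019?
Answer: 631282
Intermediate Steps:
D = 621 (D = 29 + 592 = 621)
A*D - 1517 = 1019*621 - 1517 = 632799 - 1517 = 631282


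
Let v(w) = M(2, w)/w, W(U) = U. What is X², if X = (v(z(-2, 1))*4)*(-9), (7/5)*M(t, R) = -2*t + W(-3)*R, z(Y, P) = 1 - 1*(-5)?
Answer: 435600/49 ≈ 8889.8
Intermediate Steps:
z(Y, P) = 6 (z(Y, P) = 1 + 5 = 6)
M(t, R) = -15*R/7 - 10*t/7 (M(t, R) = 5*(-2*t - 3*R)/7 = 5*(-3*R - 2*t)/7 = -15*R/7 - 10*t/7)
v(w) = (-20/7 - 15*w/7)/w (v(w) = (-15*w/7 - 10/7*2)/w = (-15*w/7 - 20/7)/w = (-20/7 - 15*w/7)/w)
X = 660/7 (X = (((5/7)*(-4 - 3*6)/6)*4)*(-9) = (((5/7)*(⅙)*(-4 - 18))*4)*(-9) = (((5/7)*(⅙)*(-22))*4)*(-9) = -55/21*4*(-9) = -220/21*(-9) = 660/7 ≈ 94.286)
X² = (660/7)² = 435600/49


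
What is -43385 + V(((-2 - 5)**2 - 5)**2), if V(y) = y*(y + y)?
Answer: 7452807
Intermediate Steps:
V(y) = 2*y**2 (V(y) = y*(2*y) = 2*y**2)
-43385 + V(((-2 - 5)**2 - 5)**2) = -43385 + 2*(((-2 - 5)**2 - 5)**2)**2 = -43385 + 2*(((-7)**2 - 5)**2)**2 = -43385 + 2*((49 - 5)**2)**2 = -43385 + 2*(44**2)**2 = -43385 + 2*1936**2 = -43385 + 2*3748096 = -43385 + 7496192 = 7452807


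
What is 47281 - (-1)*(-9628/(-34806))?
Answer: 822836057/17403 ≈ 47281.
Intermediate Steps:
47281 - (-1)*(-9628/(-34806)) = 47281 - (-1)*(-9628*(-1/34806)) = 47281 - (-1)*4814/17403 = 47281 - 1*(-4814/17403) = 47281 + 4814/17403 = 822836057/17403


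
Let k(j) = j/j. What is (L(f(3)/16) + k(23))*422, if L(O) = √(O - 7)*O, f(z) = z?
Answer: 422 + 633*I*√109/32 ≈ 422.0 + 206.52*I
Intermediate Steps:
k(j) = 1
L(O) = O*√(-7 + O) (L(O) = √(-7 + O)*O = O*√(-7 + O))
(L(f(3)/16) + k(23))*422 = ((3/16)*√(-7 + 3/16) + 1)*422 = ((3*(1/16))*√(-7 + 3*(1/16)) + 1)*422 = (3*√(-7 + 3/16)/16 + 1)*422 = (3*√(-109/16)/16 + 1)*422 = (3*(I*√109/4)/16 + 1)*422 = (3*I*√109/64 + 1)*422 = (1 + 3*I*√109/64)*422 = 422 + 633*I*√109/32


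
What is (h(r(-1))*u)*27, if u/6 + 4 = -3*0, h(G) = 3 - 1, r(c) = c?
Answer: -1296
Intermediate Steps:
h(G) = 2
u = -24 (u = -24 + 6*(-3*0) = -24 + 6*0 = -24 + 0 = -24)
(h(r(-1))*u)*27 = (2*(-24))*27 = -48*27 = -1296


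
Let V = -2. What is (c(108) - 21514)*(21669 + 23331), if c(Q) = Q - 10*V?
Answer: -962370000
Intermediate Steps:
c(Q) = 20 + Q (c(Q) = Q - 10*(-2) = Q + 20 = 20 + Q)
(c(108) - 21514)*(21669 + 23331) = ((20 + 108) - 21514)*(21669 + 23331) = (128 - 21514)*45000 = -21386*45000 = -962370000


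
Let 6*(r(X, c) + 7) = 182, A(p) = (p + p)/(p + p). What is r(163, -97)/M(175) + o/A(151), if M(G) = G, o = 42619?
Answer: 639287/15 ≈ 42619.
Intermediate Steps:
A(p) = 1 (A(p) = (2*p)/((2*p)) = (2*p)*(1/(2*p)) = 1)
r(X, c) = 70/3 (r(X, c) = -7 + (⅙)*182 = -7 + 91/3 = 70/3)
r(163, -97)/M(175) + o/A(151) = (70/3)/175 + 42619/1 = (70/3)*(1/175) + 42619*1 = 2/15 + 42619 = 639287/15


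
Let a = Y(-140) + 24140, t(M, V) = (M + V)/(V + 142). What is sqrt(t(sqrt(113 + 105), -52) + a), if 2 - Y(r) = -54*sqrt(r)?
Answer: sqrt(21727280 + 10*sqrt(218) + 97200*I*sqrt(35))/30 ≈ 155.39 + 2.0559*I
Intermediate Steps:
Y(r) = 2 + 54*sqrt(r) (Y(r) = 2 - (-54)*sqrt(r) = 2 + 54*sqrt(r))
t(M, V) = (M + V)/(142 + V)
a = 24142 + 108*I*sqrt(35) (a = (2 + 54*sqrt(-140)) + 24140 = (2 + 54*(2*I*sqrt(35))) + 24140 = (2 + 108*I*sqrt(35)) + 24140 = 24142 + 108*I*sqrt(35) ≈ 24142.0 + 638.94*I)
sqrt(t(sqrt(113 + 105), -52) + a) = sqrt((sqrt(113 + 105) - 52)/(142 - 52) + (24142 + 108*I*sqrt(35))) = sqrt((sqrt(218) - 52)/90 + (24142 + 108*I*sqrt(35))) = sqrt((-52 + sqrt(218))/90 + (24142 + 108*I*sqrt(35))) = sqrt((-26/45 + sqrt(218)/90) + (24142 + 108*I*sqrt(35))) = sqrt(1086364/45 + sqrt(218)/90 + 108*I*sqrt(35))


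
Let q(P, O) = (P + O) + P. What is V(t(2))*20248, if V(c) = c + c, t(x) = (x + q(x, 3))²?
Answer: 3280176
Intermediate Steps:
q(P, O) = O + 2*P (q(P, O) = (O + P) + P = O + 2*P)
t(x) = (3 + 3*x)² (t(x) = (x + (3 + 2*x))² = (3 + 3*x)²)
V(c) = 2*c
V(t(2))*20248 = (2*(9*(1 + 2)²))*20248 = (2*(9*3²))*20248 = (2*(9*9))*20248 = (2*81)*20248 = 162*20248 = 3280176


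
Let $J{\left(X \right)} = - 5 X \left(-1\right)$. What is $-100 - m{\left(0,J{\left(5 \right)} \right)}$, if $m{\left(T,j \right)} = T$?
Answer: $-100$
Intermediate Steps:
$J{\left(X \right)} = 5 X$
$-100 - m{\left(0,J{\left(5 \right)} \right)} = -100 - 0 = -100 + 0 = -100$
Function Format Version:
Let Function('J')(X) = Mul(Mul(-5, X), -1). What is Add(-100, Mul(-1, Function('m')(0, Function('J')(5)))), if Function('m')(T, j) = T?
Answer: -100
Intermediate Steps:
Function('J')(X) = Mul(5, X)
Add(-100, Mul(-1, Function('m')(0, Function('J')(5)))) = Add(-100, Mul(-1, 0)) = Add(-100, 0) = -100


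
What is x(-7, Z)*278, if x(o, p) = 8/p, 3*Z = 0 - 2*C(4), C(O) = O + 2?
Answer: -556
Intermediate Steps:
C(O) = 2 + O
Z = -4 (Z = (0 - 2*(2 + 4))/3 = (0 - 2*6)/3 = (0 - 12)/3 = (⅓)*(-12) = -4)
x(-7, Z)*278 = (8/(-4))*278 = (8*(-¼))*278 = -2*278 = -556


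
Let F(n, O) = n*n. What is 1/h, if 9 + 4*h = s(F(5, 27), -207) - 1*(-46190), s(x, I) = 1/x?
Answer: 50/577263 ≈ 8.6616e-5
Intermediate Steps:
F(n, O) = n²
h = 577263/50 (h = -9/4 + (1/(5²) - 1*(-46190))/4 = -9/4 + (1/25 + 46190)/4 = -9/4 + (¼)*(1154751/25) = -9/4 + 1154751/100 = 577263/50 ≈ 11545.)
1/h = 1/(577263/50) = 50/577263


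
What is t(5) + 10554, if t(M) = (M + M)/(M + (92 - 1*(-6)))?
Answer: 1087072/103 ≈ 10554.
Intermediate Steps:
t(M) = 2*M/(98 + M) (t(M) = (2*M)/(M + (92 + 6)) = (2*M)/(M + 98) = (2*M)/(98 + M) = 2*M/(98 + M))
t(5) + 10554 = 2*5/(98 + 5) + 10554 = 2*5/103 + 10554 = 2*5*(1/103) + 10554 = 10/103 + 10554 = 1087072/103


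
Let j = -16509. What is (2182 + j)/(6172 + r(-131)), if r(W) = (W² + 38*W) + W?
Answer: -14327/18224 ≈ -0.78616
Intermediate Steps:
r(W) = W² + 39*W
(2182 + j)/(6172 + r(-131)) = (2182 - 16509)/(6172 - 131*(39 - 131)) = -14327/(6172 - 131*(-92)) = -14327/(6172 + 12052) = -14327/18224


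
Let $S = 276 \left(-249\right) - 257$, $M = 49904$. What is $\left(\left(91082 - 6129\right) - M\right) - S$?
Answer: $104030$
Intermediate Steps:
$S = -68981$ ($S = -68724 - 257 = -68981$)
$\left(\left(91082 - 6129\right) - M\right) - S = \left(\left(91082 - 6129\right) - 49904\right) - -68981 = \left(84953 - 49904\right) + 68981 = 35049 + 68981 = 104030$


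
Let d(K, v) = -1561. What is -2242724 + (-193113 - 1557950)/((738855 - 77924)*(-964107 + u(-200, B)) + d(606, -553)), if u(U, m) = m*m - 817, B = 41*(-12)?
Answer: -1071485128484706941/477760584221 ≈ -2.2427e+6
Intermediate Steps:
B = -492
u(U, m) = -817 + m² (u(U, m) = m² - 817 = -817 + m²)
-2242724 + (-193113 - 1557950)/((738855 - 77924)*(-964107 + u(-200, B)) + d(606, -553)) = -2242724 + (-193113 - 1557950)/((738855 - 77924)*(-964107 + (-817 + (-492)²)) - 1561) = -2242724 - 1751063/(660931*(-964107 + (-817 + 242064)) - 1561) = -2242724 - 1751063/(660931*(-964107 + 241247) - 1561) = -2242724 - 1751063/(660931*(-722860) - 1561) = -2242724 - 1751063/(-477760582660 - 1561) = -2242724 - 1751063/(-477760584221) = -2242724 - 1751063*(-1/477760584221) = -2242724 + 1751063/477760584221 = -1071485128484706941/477760584221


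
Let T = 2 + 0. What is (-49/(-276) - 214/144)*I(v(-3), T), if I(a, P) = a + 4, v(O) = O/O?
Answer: -10835/1656 ≈ -6.5429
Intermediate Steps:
v(O) = 1
T = 2
I(a, P) = 4 + a
(-49/(-276) - 214/144)*I(v(-3), T) = (-49/(-276) - 214/144)*(4 + 1) = (-49*(-1/276) - 214*1/144)*5 = (49/276 - 107/72)*5 = -2167/1656*5 = -10835/1656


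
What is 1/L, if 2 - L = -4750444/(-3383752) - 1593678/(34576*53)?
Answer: 387551267816/568058127971 ≈ 0.68224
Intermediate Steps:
L = 568058127971/387551267816 (L = 2 - (-4750444/(-3383752) - 1593678/(34576*53)) = 2 - (-4750444*(-1/3383752) - 1593678/1832528) = 2 - (1187611/845938 - 1593678*1/1832528) = 2 - (1187611/845938 - 796839/916264) = 2 - 1*207044407661/387551267816 = 2 - 207044407661/387551267816 = 568058127971/387551267816 ≈ 1.4658)
1/L = 1/(568058127971/387551267816) = 387551267816/568058127971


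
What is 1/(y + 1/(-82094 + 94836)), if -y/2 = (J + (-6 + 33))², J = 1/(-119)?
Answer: -180439462/262916986735 ≈ -0.00068630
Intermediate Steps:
J = -1/119 ≈ -0.0084034
y = -20633888/14161 (y = -2*(-1/119 + (-6 + 33))² = -2*(-1/119 + 27)² = -2*(3212/119)² = -2*10316944/14161 = -20633888/14161 ≈ -1457.1)
1/(y + 1/(-82094 + 94836)) = 1/(-20633888/14161 + 1/(-82094 + 94836)) = 1/(-20633888/14161 + 1/12742) = 1/(-262916986735/180439462) = -180439462/262916986735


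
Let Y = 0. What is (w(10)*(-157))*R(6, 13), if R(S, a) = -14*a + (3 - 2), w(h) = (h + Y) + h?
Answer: 568340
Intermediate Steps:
w(h) = 2*h (w(h) = (h + 0) + h = h + h = 2*h)
R(S, a) = 1 - 14*a (R(S, a) = -14*a + 1 = 1 - 14*a)
(w(10)*(-157))*R(6, 13) = ((2*10)*(-157))*(1 - 14*13) = (20*(-157))*(1 - 182) = -3140*(-181) = 568340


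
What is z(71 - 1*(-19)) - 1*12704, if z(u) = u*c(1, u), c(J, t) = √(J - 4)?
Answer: -12704 + 90*I*√3 ≈ -12704.0 + 155.88*I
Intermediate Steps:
c(J, t) = √(-4 + J)
z(u) = I*u*√3 (z(u) = u*√(-4 + 1) = u*√(-3) = u*(I*√3) = I*u*√3)
z(71 - 1*(-19)) - 1*12704 = I*(71 - 1*(-19))*√3 - 1*12704 = I*(71 + 19)*√3 - 12704 = I*90*√3 - 12704 = 90*I*√3 - 12704 = -12704 + 90*I*√3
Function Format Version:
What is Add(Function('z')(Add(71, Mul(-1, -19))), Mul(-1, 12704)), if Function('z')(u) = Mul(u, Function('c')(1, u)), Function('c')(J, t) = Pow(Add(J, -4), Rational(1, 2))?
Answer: Add(-12704, Mul(90, I, Pow(3, Rational(1, 2)))) ≈ Add(-12704., Mul(155.88, I))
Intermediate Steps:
Function('c')(J, t) = Pow(Add(-4, J), Rational(1, 2))
Function('z')(u) = Mul(I, u, Pow(3, Rational(1, 2))) (Function('z')(u) = Mul(u, Pow(Add(-4, 1), Rational(1, 2))) = Mul(u, Pow(-3, Rational(1, 2))) = Mul(u, Mul(I, Pow(3, Rational(1, 2)))) = Mul(I, u, Pow(3, Rational(1, 2))))
Add(Function('z')(Add(71, Mul(-1, -19))), Mul(-1, 12704)) = Add(Mul(I, Add(71, Mul(-1, -19)), Pow(3, Rational(1, 2))), Mul(-1, 12704)) = Add(Mul(I, Add(71, 19), Pow(3, Rational(1, 2))), -12704) = Add(Mul(I, 90, Pow(3, Rational(1, 2))), -12704) = Add(Mul(90, I, Pow(3, Rational(1, 2))), -12704) = Add(-12704, Mul(90, I, Pow(3, Rational(1, 2))))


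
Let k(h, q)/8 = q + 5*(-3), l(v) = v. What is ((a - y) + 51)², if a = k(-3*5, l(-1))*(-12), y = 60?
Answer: 2331729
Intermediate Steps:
k(h, q) = -120 + 8*q (k(h, q) = 8*(q + 5*(-3)) = 8*(q - 15) = 8*(-15 + q) = -120 + 8*q)
a = 1536 (a = (-120 + 8*(-1))*(-12) = (-120 - 8)*(-12) = -128*(-12) = 1536)
((a - y) + 51)² = ((1536 - 1*60) + 51)² = ((1536 - 60) + 51)² = (1476 + 51)² = 1527² = 2331729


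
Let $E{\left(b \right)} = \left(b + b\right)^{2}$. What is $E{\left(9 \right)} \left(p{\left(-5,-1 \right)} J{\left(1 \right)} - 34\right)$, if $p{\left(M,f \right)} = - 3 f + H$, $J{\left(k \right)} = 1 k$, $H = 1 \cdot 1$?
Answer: $-9720$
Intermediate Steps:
$H = 1$
$E{\left(b \right)} = 4 b^{2}$ ($E{\left(b \right)} = \left(2 b\right)^{2} = 4 b^{2}$)
$J{\left(k \right)} = k$
$p{\left(M,f \right)} = 1 - 3 f$ ($p{\left(M,f \right)} = - 3 f + 1 = 1 - 3 f$)
$E{\left(9 \right)} \left(p{\left(-5,-1 \right)} J{\left(1 \right)} - 34\right) = 4 \cdot 9^{2} \left(\left(1 - -3\right) 1 - 34\right) = 4 \cdot 81 \left(\left(1 + 3\right) 1 - 34\right) = 324 \left(4 \cdot 1 - 34\right) = 324 \left(4 - 34\right) = 324 \left(-30\right) = -9720$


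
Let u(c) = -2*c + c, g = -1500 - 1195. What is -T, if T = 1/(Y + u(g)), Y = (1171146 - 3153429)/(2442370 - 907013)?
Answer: -1535357/4135804832 ≈ -0.00037124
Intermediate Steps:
g = -2695
u(c) = -c
Y = -1982283/1535357 ≈ -1.2911
T = 1535357/4135804832 (T = 1/(-1982283/1535357 - 1*(-2695)) = 1/(-1982283/1535357 + 2695) = 1/(4135804832/1535357) = 1535357/4135804832 ≈ 0.00037124)
-T = -1*1535357/4135804832 = -1535357/4135804832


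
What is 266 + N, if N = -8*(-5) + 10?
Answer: 316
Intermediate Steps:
N = 50 (N = 40 + 10 = 50)
266 + N = 266 + 50 = 316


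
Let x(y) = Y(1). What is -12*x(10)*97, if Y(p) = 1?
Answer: -1164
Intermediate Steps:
x(y) = 1
-12*x(10)*97 = -12*1*97 = -12*97 = -1164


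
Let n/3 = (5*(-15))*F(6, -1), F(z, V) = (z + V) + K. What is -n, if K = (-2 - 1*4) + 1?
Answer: 0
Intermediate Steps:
K = -5 (K = (-2 - 4) + 1 = -6 + 1 = -5)
F(z, V) = -5 + V + z (F(z, V) = (z + V) - 5 = (V + z) - 5 = -5 + V + z)
n = 0 (n = 3*((5*(-15))*(-5 - 1 + 6)) = 3*(-75*0) = 3*0 = 0)
-n = -1*0 = 0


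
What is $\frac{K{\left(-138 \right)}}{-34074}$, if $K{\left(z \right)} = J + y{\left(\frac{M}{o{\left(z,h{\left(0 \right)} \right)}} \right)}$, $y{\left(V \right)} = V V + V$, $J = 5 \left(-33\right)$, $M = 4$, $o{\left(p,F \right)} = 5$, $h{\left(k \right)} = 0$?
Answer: $\frac{1363}{283950} \approx 0.0048001$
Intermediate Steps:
$J = -165$
$y{\left(V \right)} = V + V^{2}$ ($y{\left(V \right)} = V^{2} + V = V + V^{2}$)
$K{\left(z \right)} = - \frac{4089}{25}$ ($K{\left(z \right)} = -165 + \frac{4}{5} \left(1 + \frac{4}{5}\right) = -165 + 4 \cdot \frac{1}{5} \left(1 + 4 \cdot \frac{1}{5}\right) = -165 + \frac{4 \left(1 + \frac{4}{5}\right)}{5} = -165 + \frac{4}{5} \cdot \frac{9}{5} = -165 + \frac{36}{25} = - \frac{4089}{25}$)
$\frac{K{\left(-138 \right)}}{-34074} = - \frac{4089}{25 \left(-34074\right)} = \left(- \frac{4089}{25}\right) \left(- \frac{1}{34074}\right) = \frac{1363}{283950}$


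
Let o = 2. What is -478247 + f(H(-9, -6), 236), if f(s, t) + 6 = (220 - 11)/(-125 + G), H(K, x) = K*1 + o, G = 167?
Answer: -20086417/42 ≈ -4.7825e+5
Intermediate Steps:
H(K, x) = 2 + K (H(K, x) = K*1 + 2 = K + 2 = 2 + K)
f(s, t) = -43/42 (f(s, t) = -6 + (220 - 11)/(-125 + 167) = -6 + 209/42 = -43/42)
-478247 + f(H(-9, -6), 236) = -478247 - 43/42 = -20086417/42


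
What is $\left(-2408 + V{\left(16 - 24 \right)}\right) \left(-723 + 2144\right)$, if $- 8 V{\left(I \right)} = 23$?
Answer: $- \frac{27406827}{8} \approx -3.4259 \cdot 10^{6}$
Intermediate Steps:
$V{\left(I \right)} = - \frac{23}{8}$ ($V{\left(I \right)} = \left(- \frac{1}{8}\right) 23 = - \frac{23}{8}$)
$\left(-2408 + V{\left(16 - 24 \right)}\right) \left(-723 + 2144\right) = \left(-2408 - \frac{23}{8}\right) \left(-723 + 2144\right) = \left(- \frac{19287}{8}\right) 1421 = - \frac{27406827}{8}$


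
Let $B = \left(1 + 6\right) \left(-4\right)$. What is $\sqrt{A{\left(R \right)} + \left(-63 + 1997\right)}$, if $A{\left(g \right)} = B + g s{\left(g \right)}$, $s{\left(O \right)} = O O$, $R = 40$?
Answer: $\sqrt{65906} \approx 256.72$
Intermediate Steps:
$B = -28$ ($B = 7 \left(-4\right) = -28$)
$s{\left(O \right)} = O^{2}$
$A{\left(g \right)} = -28 + g^{3}$ ($A{\left(g \right)} = -28 + g g^{2} = -28 + g^{3}$)
$\sqrt{A{\left(R \right)} + \left(-63 + 1997\right)} = \sqrt{\left(-28 + 40^{3}\right) + \left(-63 + 1997\right)} = \sqrt{\left(-28 + 64000\right) + 1934} = \sqrt{63972 + 1934} = \sqrt{65906}$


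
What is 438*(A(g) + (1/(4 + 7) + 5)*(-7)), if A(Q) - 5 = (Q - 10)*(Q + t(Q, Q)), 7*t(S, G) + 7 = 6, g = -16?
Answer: 13122042/77 ≈ 1.7042e+5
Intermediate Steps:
t(S, G) = -⅐ (t(S, G) = -1 + (⅐)*6 = -1 + 6/7 = -⅐)
A(Q) = 5 + (-10 + Q)*(-⅐ + Q) (A(Q) = 5 + (Q - 10)*(Q - ⅐) = 5 + (-10 + Q)*(-⅐ + Q))
438*(A(g) + (1/(4 + 7) + 5)*(-7)) = 438*((45/7 + (-16)² - 71/7*(-16)) + (1/(4 + 7) + 5)*(-7)) = 438*((45/7 + 256 + 1136/7) + (1/11 + 5)*(-7)) = 438*(2973/7 + (1/11 + 5)*(-7)) = 438*(2973/7 + (56/11)*(-7)) = 438*(2973/7 - 392/11) = 438*(29959/77) = 13122042/77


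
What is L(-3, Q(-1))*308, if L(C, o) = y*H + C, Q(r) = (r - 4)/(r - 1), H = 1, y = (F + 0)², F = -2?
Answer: 308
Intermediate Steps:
y = 4 (y = (-2 + 0)² = (-2)² = 4)
Q(r) = (-4 + r)/(-1 + r)
L(C, o) = 4 + C (L(C, o) = 4*1 + C = 4 + C)
L(-3, Q(-1))*308 = (4 - 3)*308 = 1*308 = 308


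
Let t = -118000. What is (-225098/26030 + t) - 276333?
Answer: -5132356544/13015 ≈ -3.9434e+5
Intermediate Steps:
(-225098/26030 + t) - 276333 = (-225098/26030 - 118000) - 276333 = (-225098*1/26030 - 118000) - 276333 = (-112549/13015 - 118000) - 276333 = -1535882549/13015 - 276333 = -5132356544/13015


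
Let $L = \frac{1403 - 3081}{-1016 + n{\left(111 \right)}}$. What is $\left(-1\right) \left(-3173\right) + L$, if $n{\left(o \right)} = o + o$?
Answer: $\frac{1260520}{397} \approx 3175.1$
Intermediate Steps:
$n{\left(o \right)} = 2 o$
$L = \frac{839}{397}$ ($L = \frac{1403 - 3081}{-1016 + 2 \cdot 111} = - \frac{1678}{-1016 + 222} = - \frac{1678}{-794} = \left(-1678\right) \left(- \frac{1}{794}\right) = \frac{839}{397} \approx 2.1133$)
$\left(-1\right) \left(-3173\right) + L = \left(-1\right) \left(-3173\right) + \frac{839}{397} = 3173 + \frac{839}{397} = \frac{1260520}{397}$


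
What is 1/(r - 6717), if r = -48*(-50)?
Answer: -1/4317 ≈ -0.00023164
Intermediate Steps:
r = 2400
1/(r - 6717) = 1/(2400 - 6717) = 1/(-4317) = -1/4317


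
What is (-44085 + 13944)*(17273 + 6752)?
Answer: -724137525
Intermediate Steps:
(-44085 + 13944)*(17273 + 6752) = -30141*24025 = -724137525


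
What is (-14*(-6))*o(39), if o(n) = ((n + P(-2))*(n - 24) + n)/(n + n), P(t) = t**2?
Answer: 9576/13 ≈ 736.62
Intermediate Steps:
o(n) = (n + (-24 + n)*(4 + n))/(2*n) (o(n) = ((n + (-2)**2)*(n - 24) + n)/(n + n) = ((n + 4)*(-24 + n) + n)/((2*n)) = ((4 + n)*(-24 + n) + n)*(1/(2*n)) = ((-24 + n)*(4 + n) + n)*(1/(2*n)) = (n + (-24 + n)*(4 + n))*(1/(2*n)) = (n + (-24 + n)*(4 + n))/(2*n))
(-14*(-6))*o(39) = (-14*(-6))*((1/2)*(-96 + 39*(-19 + 39))/39) = 84*((1/2)*(1/39)*(-96 + 39*20)) = 84*((1/2)*(1/39)*(-96 + 780)) = 84*((1/2)*(1/39)*684) = 84*(114/13) = 9576/13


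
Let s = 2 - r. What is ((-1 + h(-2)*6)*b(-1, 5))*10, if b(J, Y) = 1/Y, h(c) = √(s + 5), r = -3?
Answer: -2 + 12*√10 ≈ 35.947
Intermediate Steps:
s = 5 (s = 2 - 1*(-3) = 2 + 3 = 5)
h(c) = √10 (h(c) = √(5 + 5) = √10)
((-1 + h(-2)*6)*b(-1, 5))*10 = ((-1 + √10*6)/5)*10 = ((-1 + 6*√10)*(⅕))*10 = (-⅕ + 6*√10/5)*10 = -2 + 12*√10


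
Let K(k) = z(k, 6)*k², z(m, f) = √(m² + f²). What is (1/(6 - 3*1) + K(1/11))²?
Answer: 1810774/15944049 + 2*√4357/3993 ≈ 0.14663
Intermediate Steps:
z(m, f) = √(f² + m²)
K(k) = k²*√(36 + k²) (K(k) = √(6² + k²)*k² = √(36 + k²)*k² = k²*√(36 + k²))
(1/(6 - 3*1) + K(1/11))² = (1/(6 - 3*1) + (1/11)²*√(36 + (1/11)²))² = (1/(6 - 3) + (1/11)²*√(36 + (1/11)²))² = (1/3 + √(36 + 1/121)/121)² = (⅓ + √(4357/121)/121)² = (⅓ + (√4357/11)/121)² = (⅓ + √4357/1331)²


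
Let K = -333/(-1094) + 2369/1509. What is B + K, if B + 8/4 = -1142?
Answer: -1885473641/1650846 ≈ -1142.1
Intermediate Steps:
B = -1144 (B = -2 - 1142 = -1144)
K = 3094183/1650846 (K = -333*(-1/1094) + 2369*(1/1509) = 333/1094 + 2369/1509 = 3094183/1650846 ≈ 1.8743)
B + K = -1144 + 3094183/1650846 = -1885473641/1650846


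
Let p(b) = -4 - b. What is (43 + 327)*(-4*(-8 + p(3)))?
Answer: 22200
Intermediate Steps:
(43 + 327)*(-4*(-8 + p(3))) = (43 + 327)*(-4*(-8 + (-4 - 1*3))) = 370*(-4*(-8 + (-4 - 3))) = 370*(-4*(-8 - 7)) = 370*(-4*(-15)) = 370*60 = 22200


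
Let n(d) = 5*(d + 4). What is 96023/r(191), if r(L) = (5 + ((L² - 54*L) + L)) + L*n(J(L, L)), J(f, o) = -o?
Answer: -733/1162 ≈ -0.63081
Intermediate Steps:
n(d) = 20 + 5*d (n(d) = 5*(4 + d) = 20 + 5*d)
r(L) = 5 + L² - 53*L + L*(20 - 5*L) (r(L) = (5 + ((L² - 54*L) + L)) + L*(20 + 5*(-L)) = (5 + (L² - 53*L)) + L*(20 - 5*L) = (5 + L² - 53*L) + L*(20 - 5*L) = 5 + L² - 53*L + L*(20 - 5*L))
96023/r(191) = 96023/(5 - 33*191 - 4*191²) = 96023/(5 - 6303 - 4*36481) = 96023/(5 - 6303 - 145924) = 96023/(-152222) = 96023*(-1/152222) = -733/1162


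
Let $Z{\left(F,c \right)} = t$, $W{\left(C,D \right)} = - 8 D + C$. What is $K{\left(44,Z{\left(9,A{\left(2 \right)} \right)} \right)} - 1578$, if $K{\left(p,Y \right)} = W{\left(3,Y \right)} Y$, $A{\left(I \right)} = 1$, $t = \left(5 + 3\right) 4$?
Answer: $-9674$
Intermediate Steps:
$t = 32$ ($t = 8 \cdot 4 = 32$)
$W{\left(C,D \right)} = C - 8 D$
$Z{\left(F,c \right)} = 32$
$K{\left(p,Y \right)} = Y \left(3 - 8 Y\right)$ ($K{\left(p,Y \right)} = \left(3 - 8 Y\right) Y = Y \left(3 - 8 Y\right)$)
$K{\left(44,Z{\left(9,A{\left(2 \right)} \right)} \right)} - 1578 = 32 \left(3 - 256\right) - 1578 = 32 \left(-253\right) - 1578 = -8096 - 1578 = -9674$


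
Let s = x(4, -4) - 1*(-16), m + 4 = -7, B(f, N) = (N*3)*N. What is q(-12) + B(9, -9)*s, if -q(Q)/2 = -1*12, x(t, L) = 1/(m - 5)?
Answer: 62349/16 ≈ 3896.8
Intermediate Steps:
B(f, N) = 3*N² (B(f, N) = (3*N)*N = 3*N²)
m = -11 (m = -4 - 7 = -11)
x(t, L) = -1/16 (x(t, L) = 1/(-11 - 5) = 1/(-16) = -1/16)
q(Q) = 24 (q(Q) = -(-2)*12 = -2*(-12) = 24)
s = 255/16 (s = -1/16 - 1*(-16) = -1/16 + 16 = 255/16 ≈ 15.938)
q(-12) + B(9, -9)*s = 24 + (3*(-9)²)*(255/16) = 24 + (3*81)*(255/16) = 24 + 243*(255/16) = 24 + 61965/16 = 62349/16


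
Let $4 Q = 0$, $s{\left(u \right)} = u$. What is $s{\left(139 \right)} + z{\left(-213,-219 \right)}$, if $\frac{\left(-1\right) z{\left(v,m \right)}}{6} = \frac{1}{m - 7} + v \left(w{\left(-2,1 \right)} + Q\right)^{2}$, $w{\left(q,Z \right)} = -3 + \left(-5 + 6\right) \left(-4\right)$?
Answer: $\frac{7091996}{113} \approx 62761.0$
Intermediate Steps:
$Q = 0$ ($Q = \frac{1}{4} \cdot 0 = 0$)
$w{\left(q,Z \right)} = -7$ ($w{\left(q,Z \right)} = -3 + 1 \left(-4\right) = -3 - 4 = -7$)
$z{\left(v,m \right)} = - 294 v - \frac{6}{-7 + m}$ ($z{\left(v,m \right)} = - 6 \left(\frac{1}{m - 7} + v \left(-7 + 0\right)^{2}\right) = - 6 \left(\frac{1}{-7 + m} + v \left(-7\right)^{2}\right) = - 6 \left(\frac{1}{-7 + m} + v 49\right) = - 6 \left(\frac{1}{-7 + m} + 49 v\right) = - 294 v - \frac{6}{-7 + m}$)
$s{\left(139 \right)} + z{\left(-213,-219 \right)} = 139 + \frac{6 \left(-1 + 343 \left(-213\right) - \left(-10731\right) \left(-213\right)\right)}{-7 - 219} = 139 + \frac{6 \left(-1 - 73059 - 2285703\right)}{-226} = 139 + 6 \left(- \frac{1}{226}\right) \left(-2358763\right) = 139 + \frac{7076289}{113} = \frac{7091996}{113}$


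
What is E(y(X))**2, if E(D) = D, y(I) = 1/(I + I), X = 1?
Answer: 1/4 ≈ 0.25000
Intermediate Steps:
y(I) = 1/(2*I)
E(y(X))**2 = ((1/2)/1)**2 = ((1/2)*1)**2 = (1/2)**2 = 1/4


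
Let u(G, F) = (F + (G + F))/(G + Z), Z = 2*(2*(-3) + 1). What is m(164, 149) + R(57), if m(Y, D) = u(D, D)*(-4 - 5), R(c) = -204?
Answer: -32379/139 ≈ -232.94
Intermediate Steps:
Z = -10 (Z = 2*(-6 + 1) = 2*(-5) = -10)
u(G, F) = (G + 2*F)/(-10 + G) (u(G, F) = (F + (G + F))/(G - 10) = (F + (F + G))/(-10 + G) = (G + 2*F)/(-10 + G))
m(Y, D) = -27*D/(-10 + D) (m(Y, D) = ((D + 2*D)/(-10 + D))*(-4 - 5) = ((3*D)/(-10 + D))*(-9) = (3*D/(-10 + D))*(-9) = -27*D/(-10 + D))
m(164, 149) + R(57) = -27*149/(-10 + 149) - 204 = -27*149/139 - 204 = -27*149*1/139 - 204 = -4023/139 - 204 = -32379/139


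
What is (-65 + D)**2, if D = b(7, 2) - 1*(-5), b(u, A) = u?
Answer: 2809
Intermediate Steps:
D = 12 (D = 7 - 1*(-5) = 7 + 5 = 12)
(-65 + D)**2 = (-65 + 12)**2 = (-53)**2 = 2809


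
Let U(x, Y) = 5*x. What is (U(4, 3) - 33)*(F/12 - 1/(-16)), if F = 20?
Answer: -1079/48 ≈ -22.479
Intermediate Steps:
(U(4, 3) - 33)*(F/12 - 1/(-16)) = (5*4 - 33)*(20/12 - 1/(-16)) = (20 - 33)*(20*(1/12) - 1*(-1/16)) = -13*(5/3 + 1/16) = -13*83/48 = -1079/48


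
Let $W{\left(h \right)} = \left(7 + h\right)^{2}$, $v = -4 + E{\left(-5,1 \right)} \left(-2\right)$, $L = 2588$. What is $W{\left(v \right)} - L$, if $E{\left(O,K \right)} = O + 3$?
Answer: $-2539$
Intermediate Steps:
$E{\left(O,K \right)} = 3 + O$
$v = 0$ ($v = -4 + \left(3 - 5\right) \left(-2\right) = -4 - -4 = -4 + 4 = 0$)
$W{\left(v \right)} - L = \left(7 + 0\right)^{2} - 2588 = 7^{2} - 2588 = 49 - 2588 = -2539$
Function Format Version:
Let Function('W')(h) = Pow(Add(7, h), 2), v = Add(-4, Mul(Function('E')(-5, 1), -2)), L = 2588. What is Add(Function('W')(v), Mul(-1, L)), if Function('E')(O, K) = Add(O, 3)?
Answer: -2539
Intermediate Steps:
Function('E')(O, K) = Add(3, O)
v = 0 (v = Add(-4, Mul(Add(3, -5), -2)) = Add(-4, Mul(-2, -2)) = Add(-4, 4) = 0)
Add(Function('W')(v), Mul(-1, L)) = Add(Pow(Add(7, 0), 2), Mul(-1, 2588)) = Add(Pow(7, 2), -2588) = Add(49, -2588) = -2539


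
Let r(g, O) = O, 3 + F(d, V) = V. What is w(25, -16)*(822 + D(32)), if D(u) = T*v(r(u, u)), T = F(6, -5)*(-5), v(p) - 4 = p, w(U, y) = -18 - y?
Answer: -4524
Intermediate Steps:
F(d, V) = -3 + V
v(p) = 4 + p
T = 40 (T = (-3 - 5)*(-5) = -8*(-5) = 40)
D(u) = 160 + 40*u (D(u) = 40*(4 + u) = 160 + 40*u)
w(25, -16)*(822 + D(32)) = (-18 - 1*(-16))*(822 + (160 + 40*32)) = (-18 + 16)*(822 + (160 + 1280)) = -2*(822 + 1440) = -2*2262 = -4524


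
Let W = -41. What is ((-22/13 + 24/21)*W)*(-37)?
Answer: -75850/91 ≈ -833.52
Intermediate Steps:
((-22/13 + 24/21)*W)*(-37) = ((-22/13 + 24/21)*(-41))*(-37) = ((-22*1/13 + 24*(1/21))*(-41))*(-37) = ((-22/13 + 8/7)*(-41))*(-37) = -50/91*(-41)*(-37) = (2050/91)*(-37) = -75850/91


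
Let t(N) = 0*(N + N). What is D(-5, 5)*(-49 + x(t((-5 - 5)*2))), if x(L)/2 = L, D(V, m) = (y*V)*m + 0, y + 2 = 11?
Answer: 11025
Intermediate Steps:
y = 9 (y = -2 + 11 = 9)
D(V, m) = 9*V*m (D(V, m) = (9*V)*m + 0 = 9*V*m + 0 = 9*V*m)
t(N) = 0 (t(N) = 0*(2*N) = 0)
x(L) = 2*L
D(-5, 5)*(-49 + x(t((-5 - 5)*2))) = (9*(-5)*5)*(-49 + 2*0) = -225*(-49 + 0) = -225*(-49) = 11025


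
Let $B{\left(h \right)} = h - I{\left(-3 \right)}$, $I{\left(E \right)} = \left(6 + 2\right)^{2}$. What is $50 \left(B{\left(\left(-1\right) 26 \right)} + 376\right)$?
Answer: $14300$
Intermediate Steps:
$I{\left(E \right)} = 64$ ($I{\left(E \right)} = 8^{2} = 64$)
$B{\left(h \right)} = -64 + h$ ($B{\left(h \right)} = h - 64 = -64 + h$)
$50 \left(B{\left(\left(-1\right) 26 \right)} + 376\right) = 50 \left(\left(-64 - 26\right) + 376\right) = 50 \left(-90 + 376\right) = 50 \cdot 286 = 14300$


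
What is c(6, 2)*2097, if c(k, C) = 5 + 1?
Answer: 12582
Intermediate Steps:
c(k, C) = 6
c(6, 2)*2097 = 6*2097 = 12582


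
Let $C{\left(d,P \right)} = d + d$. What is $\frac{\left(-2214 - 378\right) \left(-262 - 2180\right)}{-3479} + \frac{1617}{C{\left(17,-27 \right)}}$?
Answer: $- \frac{209583033}{118286} \approx -1771.8$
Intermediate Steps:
$C{\left(d,P \right)} = 2 d$
$\frac{\left(-2214 - 378\right) \left(-262 - 2180\right)}{-3479} + \frac{1617}{C{\left(17,-27 \right)}} = \frac{\left(-2214 - 378\right) \left(-262 - 2180\right)}{-3479} + \frac{1617}{2 \cdot 17} = \left(-2592\right) \left(-2442\right) \left(- \frac{1}{3479}\right) + \frac{1617}{34} = 6329664 \left(- \frac{1}{3479}\right) + 1617 \cdot \frac{1}{34} = - \frac{6329664}{3479} + \frac{1617}{34} = - \frac{209583033}{118286}$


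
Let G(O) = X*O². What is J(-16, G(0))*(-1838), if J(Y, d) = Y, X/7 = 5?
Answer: 29408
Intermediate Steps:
X = 35 (X = 7*5 = 35)
G(O) = 35*O²
J(-16, G(0))*(-1838) = -16*(-1838) = 29408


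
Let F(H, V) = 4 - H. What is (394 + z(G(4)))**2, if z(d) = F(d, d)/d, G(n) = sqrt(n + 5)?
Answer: 1399489/9 ≈ 1.5550e+5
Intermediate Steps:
G(n) = sqrt(5 + n)
z(d) = (4 - d)/d
(394 + z(G(4)))**2 = (394 + (4 - sqrt(5 + 4))/(sqrt(5 + 4)))**2 = (394 + (4 - sqrt(9))/(sqrt(9)))**2 = (394 + (4 - 1*3)/3)**2 = (394 + (4 - 3)/3)**2 = (394 + (1/3)*1)**2 = (394 + 1/3)**2 = (1183/3)**2 = 1399489/9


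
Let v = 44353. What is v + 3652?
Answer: 48005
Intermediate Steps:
v + 3652 = 44353 + 3652 = 48005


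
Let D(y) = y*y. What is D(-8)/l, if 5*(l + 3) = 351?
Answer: 20/21 ≈ 0.95238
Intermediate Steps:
l = 336/5 (l = -3 + (⅕)*351 = -3 + 351/5 = 336/5 ≈ 67.200)
D(y) = y²
D(-8)/l = (-8)²/(336/5) = 64*(5/336) = 20/21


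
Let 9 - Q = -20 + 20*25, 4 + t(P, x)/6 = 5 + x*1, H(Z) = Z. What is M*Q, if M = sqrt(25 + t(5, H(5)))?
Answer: -471*sqrt(61) ≈ -3678.6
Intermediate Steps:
t(P, x) = 6 + 6*x (t(P, x) = -24 + 6*(5 + x*1) = -24 + 6*(5 + x) = -24 + (30 + 6*x) = 6 + 6*x)
M = sqrt(61) (M = sqrt(25 + (6 + 6*5)) = sqrt(25 + (6 + 30)) = sqrt(25 + 36) = sqrt(61) ≈ 7.8102)
Q = -471 (Q = 9 - (-20 + 20*25) = 9 - (-20 + 500) = 9 - 1*480 = 9 - 480 = -471)
M*Q = sqrt(61)*(-471) = -471*sqrt(61)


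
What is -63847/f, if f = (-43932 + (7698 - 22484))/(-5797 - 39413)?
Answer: -131205585/2669 ≈ -49159.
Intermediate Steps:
f = 2669/2055 (f = (-43932 - 14786)/(-45210) = -58718*(-1/45210) = 2669/2055 ≈ 1.2988)
-63847/f = -63847/2669/2055 = -63847*2055/2669 = -131205585/2669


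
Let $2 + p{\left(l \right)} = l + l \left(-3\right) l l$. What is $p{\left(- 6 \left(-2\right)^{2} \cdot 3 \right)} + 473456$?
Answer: $1593126$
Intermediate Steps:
$p{\left(l \right)} = -2 + l - 3 l^{3}$ ($p{\left(l \right)} = -2 + \left(l + l \left(-3\right) l l\right) = -2 + \left(l + - 3 l l l\right) = -2 + \left(l + - 3 l^{2} l\right) = -2 - \left(- l + 3 l^{3}\right) = -2 + l - 3 l^{3}$)
$p{\left(- 6 \left(-2\right)^{2} \cdot 3 \right)} + 473456 = \left(-2 + - 6 \left(-2\right)^{2} \cdot 3 - 3 \left(- 6 \left(-2\right)^{2} \cdot 3\right)^{3}\right) + 473456 = \left(-2 + \left(-6\right) 4 \cdot 3 - 3 \left(\left(-6\right) 4 \cdot 3\right)^{3}\right) + 473456 = \left(-2 - 72 - 3 \left(\left(-24\right) 3\right)^{3}\right) + 473456 = \left(-2 - 72 - 3 \left(-72\right)^{3}\right) + 473456 = \left(-2 - 72 - -1119744\right) + 473456 = \left(-2 - 72 + 1119744\right) + 473456 = 1119670 + 473456 = 1593126$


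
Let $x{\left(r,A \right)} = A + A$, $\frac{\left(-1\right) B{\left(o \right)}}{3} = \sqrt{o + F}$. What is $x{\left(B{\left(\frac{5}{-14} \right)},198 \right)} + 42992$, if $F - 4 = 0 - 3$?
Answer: $43388$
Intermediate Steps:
$F = 1$ ($F = 4 + \left(0 - 3\right) = 4 - 3 = 1$)
$B{\left(o \right)} = - 3 \sqrt{1 + o}$ ($B{\left(o \right)} = - 3 \sqrt{o + 1} = - 3 \sqrt{1 + o}$)
$x{\left(r,A \right)} = 2 A$
$x{\left(B{\left(\frac{5}{-14} \right)},198 \right)} + 42992 = 2 \cdot 198 + 42992 = 396 + 42992 = 43388$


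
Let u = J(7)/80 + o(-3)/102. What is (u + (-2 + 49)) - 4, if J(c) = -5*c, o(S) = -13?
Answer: 34627/816 ≈ 42.435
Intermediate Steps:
u = -461/816 (u = -5*7/80 - 13/102 = -35*1/80 - 13*1/102 = -7/16 - 13/102 = -461/816 ≈ -0.56495)
(u + (-2 + 49)) - 4 = (-461/816 + (-2 + 49)) - 4 = (-461/816 + 47) - 4 = 37891/816 - 4 = 34627/816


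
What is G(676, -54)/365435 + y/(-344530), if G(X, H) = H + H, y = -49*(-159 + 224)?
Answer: 225340247/25180664110 ≈ 0.0089489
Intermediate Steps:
y = -3185 (y = -49*65 = -3185)
G(X, H) = 2*H
G(676, -54)/365435 + y/(-344530) = (2*(-54))/365435 - 3185/(-344530) = -108*1/365435 - 3185*(-1/344530) = -108/365435 + 637/68906 = 225340247/25180664110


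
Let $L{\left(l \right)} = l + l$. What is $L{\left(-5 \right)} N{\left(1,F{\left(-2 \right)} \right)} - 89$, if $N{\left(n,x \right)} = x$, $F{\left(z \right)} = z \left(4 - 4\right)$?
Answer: $-89$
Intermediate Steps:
$L{\left(l \right)} = 2 l$
$F{\left(z \right)} = 0$ ($F{\left(z \right)} = z \left(4 - 4\right) = z 0 = 0$)
$L{\left(-5 \right)} N{\left(1,F{\left(-2 \right)} \right)} - 89 = 2 \left(-5\right) 0 - 89 = \left(-10\right) 0 - 89 = 0 - 89 = -89$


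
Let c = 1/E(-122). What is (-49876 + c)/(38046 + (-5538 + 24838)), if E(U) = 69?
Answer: -3441443/3956874 ≈ -0.86974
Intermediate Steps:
c = 1/69 ≈ 0.014493
(-49876 + c)/(38046 + (-5538 + 24838)) = (-49876 + 1/69)/(38046 + (-5538 + 24838)) = -3441443/(69*(38046 + 19300)) = -3441443/69/57346 = -3441443/69*1/57346 = -3441443/3956874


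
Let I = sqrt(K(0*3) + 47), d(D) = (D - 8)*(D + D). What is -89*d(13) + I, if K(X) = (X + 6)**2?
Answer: -11570 + sqrt(83) ≈ -11561.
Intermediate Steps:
d(D) = 2*D*(-8 + D) (d(D) = (-8 + D)*(2*D) = 2*D*(-8 + D))
K(X) = (6 + X)**2
I = sqrt(83) (I = sqrt((6 + 0*3)**2 + 47) = sqrt((6 + 0)**2 + 47) = sqrt(6**2 + 47) = sqrt(36 + 47) = sqrt(83) ≈ 9.1104)
-89*d(13) + I = -178*13*(-8 + 13) + sqrt(83) = -178*13*5 + sqrt(83) = -89*130 + sqrt(83) = -11570 + sqrt(83)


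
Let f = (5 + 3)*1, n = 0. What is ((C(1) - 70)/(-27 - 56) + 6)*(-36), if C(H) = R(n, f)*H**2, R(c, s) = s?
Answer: -20160/83 ≈ -242.89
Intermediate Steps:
f = 8 (f = 8*1 = 8)
C(H) = 8*H**2
((C(1) - 70)/(-27 - 56) + 6)*(-36) = ((8*1**2 - 70)/(-27 - 56) + 6)*(-36) = ((8*1 - 70)/(-83) + 6)*(-36) = ((8 - 70)*(-1/83) + 6)*(-36) = (-62*(-1/83) + 6)*(-36) = (62/83 + 6)*(-36) = (560/83)*(-36) = -20160/83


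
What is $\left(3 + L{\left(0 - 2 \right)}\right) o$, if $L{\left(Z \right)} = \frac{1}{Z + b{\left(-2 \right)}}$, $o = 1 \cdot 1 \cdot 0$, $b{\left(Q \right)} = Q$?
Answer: $0$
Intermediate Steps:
$o = 0$ ($o = 1 \cdot 0 = 0$)
$L{\left(Z \right)} = \frac{1}{-2 + Z}$ ($L{\left(Z \right)} = \frac{1}{Z - 2} = \frac{1}{-2 + Z}$)
$\left(3 + L{\left(0 - 2 \right)}\right) o = \left(3 + \frac{1}{-2 + \left(0 - 2\right)}\right) 0 = \left(3 + \frac{1}{-2 - 2}\right) 0 = \left(3 + \frac{1}{-4}\right) 0 = \left(3 - \frac{1}{4}\right) 0 = \frac{11}{4} \cdot 0 = 0$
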